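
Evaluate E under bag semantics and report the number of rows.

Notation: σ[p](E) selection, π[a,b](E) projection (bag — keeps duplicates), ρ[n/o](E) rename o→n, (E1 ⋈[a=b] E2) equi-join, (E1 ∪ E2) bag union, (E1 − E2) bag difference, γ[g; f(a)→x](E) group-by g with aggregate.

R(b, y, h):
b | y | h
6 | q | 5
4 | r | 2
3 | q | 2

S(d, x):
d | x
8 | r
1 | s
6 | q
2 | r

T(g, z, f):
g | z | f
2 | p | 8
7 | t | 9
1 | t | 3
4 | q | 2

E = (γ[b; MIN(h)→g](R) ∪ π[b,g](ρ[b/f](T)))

Per-node cardinality:
  R → 3
  γ[b; MIN(h)→g](R) → 3
  T → 4
  ρ[b/f](T) → 4
  π[b,g](ρ[b/f](T)) → 4
  (γ[b; MIN(h)→g](R) ∪ π[b,g](ρ[b/f](T))) → 7

|E| = 7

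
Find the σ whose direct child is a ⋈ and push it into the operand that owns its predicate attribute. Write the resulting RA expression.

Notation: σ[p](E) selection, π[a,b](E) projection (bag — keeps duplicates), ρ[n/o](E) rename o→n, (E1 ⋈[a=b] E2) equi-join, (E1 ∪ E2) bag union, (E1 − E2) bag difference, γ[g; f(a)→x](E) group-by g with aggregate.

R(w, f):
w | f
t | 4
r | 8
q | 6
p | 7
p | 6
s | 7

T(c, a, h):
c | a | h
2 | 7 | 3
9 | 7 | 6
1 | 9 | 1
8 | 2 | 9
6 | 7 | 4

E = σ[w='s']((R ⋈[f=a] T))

σ filters on w, owned by the left side.
E' = (σ[w='s'](R) ⋈[f=a] T)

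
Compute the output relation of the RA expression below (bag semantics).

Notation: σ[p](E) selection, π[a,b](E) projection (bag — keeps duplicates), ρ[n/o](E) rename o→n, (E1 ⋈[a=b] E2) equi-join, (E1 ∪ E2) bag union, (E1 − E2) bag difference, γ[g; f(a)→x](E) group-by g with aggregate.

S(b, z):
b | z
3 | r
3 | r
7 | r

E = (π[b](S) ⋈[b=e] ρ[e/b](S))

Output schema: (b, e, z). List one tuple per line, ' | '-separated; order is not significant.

Row counts bottom-up:
  S → 3
  π[b](S) → 3
  S → 3
  ρ[e/b](S) → 3
  (π[b](S) ⋈[b=e] ρ[e/b](S)) → 5

== RESULT ==
b | e | z
3 | 3 | r
3 | 3 | r
3 | 3 | r
3 | 3 | r
7 | 7 | r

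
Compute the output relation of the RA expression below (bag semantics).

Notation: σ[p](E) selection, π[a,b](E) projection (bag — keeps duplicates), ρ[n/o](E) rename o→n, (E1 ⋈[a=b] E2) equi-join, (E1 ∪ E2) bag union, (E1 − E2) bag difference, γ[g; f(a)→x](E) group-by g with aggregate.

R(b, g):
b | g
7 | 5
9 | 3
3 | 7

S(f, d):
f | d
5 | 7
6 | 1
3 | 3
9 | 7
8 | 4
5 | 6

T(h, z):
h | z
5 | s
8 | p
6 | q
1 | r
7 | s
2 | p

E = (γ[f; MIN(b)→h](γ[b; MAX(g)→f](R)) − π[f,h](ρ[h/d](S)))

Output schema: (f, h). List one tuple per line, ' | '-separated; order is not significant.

Stepwise |·|:
  R → 3
  γ[b; MAX(g)→f](R) → 3
  γ[f; MIN(b)→h](γ[b; MAX(g)→f](R)) → 3
  S → 6
  ρ[h/d](S) → 6
  π[f,h](ρ[h/d](S)) → 6
  (γ[f; MIN(b)→h](γ[b; MAX(g)→f](R)) − π[f,h](ρ[h/d](S))) → 2

== RESULT ==
f | h
3 | 9
7 | 3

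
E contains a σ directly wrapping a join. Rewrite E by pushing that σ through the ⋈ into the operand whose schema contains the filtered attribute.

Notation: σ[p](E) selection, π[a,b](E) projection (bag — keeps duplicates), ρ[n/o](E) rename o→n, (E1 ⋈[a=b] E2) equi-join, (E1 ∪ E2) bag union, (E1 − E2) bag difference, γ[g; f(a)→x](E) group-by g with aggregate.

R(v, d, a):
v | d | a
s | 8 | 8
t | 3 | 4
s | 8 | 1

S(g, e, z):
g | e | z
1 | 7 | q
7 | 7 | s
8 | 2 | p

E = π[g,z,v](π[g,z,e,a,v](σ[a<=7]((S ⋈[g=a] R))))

σ filters on a, owned by the right side.
E' = π[g,z,v](π[g,z,e,a,v]((S ⋈[g=a] σ[a<=7](R))))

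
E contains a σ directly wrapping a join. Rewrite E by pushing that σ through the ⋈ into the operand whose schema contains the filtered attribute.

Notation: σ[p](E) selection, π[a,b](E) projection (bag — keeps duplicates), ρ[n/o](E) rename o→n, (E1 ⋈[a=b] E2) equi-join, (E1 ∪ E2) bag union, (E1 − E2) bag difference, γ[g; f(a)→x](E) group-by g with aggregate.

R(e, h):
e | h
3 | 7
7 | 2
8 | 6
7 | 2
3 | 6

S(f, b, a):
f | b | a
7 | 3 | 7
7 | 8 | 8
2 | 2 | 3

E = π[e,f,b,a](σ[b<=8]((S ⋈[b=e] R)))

σ filters on b, owned by the left side.
E' = π[e,f,b,a]((σ[b<=8](S) ⋈[b=e] R))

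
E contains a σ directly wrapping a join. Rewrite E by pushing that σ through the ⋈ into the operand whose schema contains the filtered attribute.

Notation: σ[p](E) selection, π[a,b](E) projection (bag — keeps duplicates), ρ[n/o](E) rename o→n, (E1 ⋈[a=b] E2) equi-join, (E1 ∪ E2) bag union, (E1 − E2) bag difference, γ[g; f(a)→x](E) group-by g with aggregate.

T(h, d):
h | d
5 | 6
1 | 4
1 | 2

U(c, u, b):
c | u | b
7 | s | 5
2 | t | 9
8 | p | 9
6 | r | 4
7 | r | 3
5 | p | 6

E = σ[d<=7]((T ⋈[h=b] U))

σ filters on d, owned by the left side.
E' = (σ[d<=7](T) ⋈[h=b] U)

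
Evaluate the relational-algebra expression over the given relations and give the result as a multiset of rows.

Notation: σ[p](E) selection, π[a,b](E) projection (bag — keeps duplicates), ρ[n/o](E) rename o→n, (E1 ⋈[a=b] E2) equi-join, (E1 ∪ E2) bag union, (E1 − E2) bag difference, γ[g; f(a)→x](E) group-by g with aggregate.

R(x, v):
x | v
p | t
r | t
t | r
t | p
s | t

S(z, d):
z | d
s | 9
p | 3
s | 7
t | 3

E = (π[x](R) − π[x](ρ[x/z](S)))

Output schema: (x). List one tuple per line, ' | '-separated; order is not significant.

Per-node cardinality:
  R → 5
  π[x](R) → 5
  S → 4
  ρ[x/z](S) → 4
  π[x](ρ[x/z](S)) → 4
  (π[x](R) − π[x](ρ[x/z](S))) → 2

== RESULT ==
x
r
t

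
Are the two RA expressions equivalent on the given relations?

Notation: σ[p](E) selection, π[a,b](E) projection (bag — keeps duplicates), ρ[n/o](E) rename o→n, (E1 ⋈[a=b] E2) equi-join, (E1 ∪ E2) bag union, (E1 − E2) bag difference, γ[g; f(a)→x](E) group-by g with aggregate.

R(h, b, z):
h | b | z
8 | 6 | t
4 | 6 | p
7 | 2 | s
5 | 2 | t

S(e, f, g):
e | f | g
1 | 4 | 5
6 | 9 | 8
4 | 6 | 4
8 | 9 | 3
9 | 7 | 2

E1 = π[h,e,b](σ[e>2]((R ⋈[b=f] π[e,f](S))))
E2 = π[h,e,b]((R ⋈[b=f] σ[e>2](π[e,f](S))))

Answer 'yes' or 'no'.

E1 stepwise |·|:
  R → 4
  S → 5
  π[e,f](S) → 5
  (R ⋈[b=f] π[e,f](S)) → 2
  σ[e>2]((R ⋈[b=f] π[e,f](S))) → 2
  π[h,e,b](σ[e>2]((R ⋈[b=f] π[e,f](S)))) → 2
E2 stepwise |·|:
  R → 4
  S → 5
  π[e,f](S) → 5
  σ[e>2](π[e,f](S)) → 4
  (R ⋈[b=f] σ[e>2](π[e,f](S))) → 2
  π[h,e,b]((R ⋈[b=f] σ[e>2](π[e,f](S)))) → 2

E1 and E2 produce the same multiset:
h | e | b
4 | 4 | 6
8 | 4 | 6

yes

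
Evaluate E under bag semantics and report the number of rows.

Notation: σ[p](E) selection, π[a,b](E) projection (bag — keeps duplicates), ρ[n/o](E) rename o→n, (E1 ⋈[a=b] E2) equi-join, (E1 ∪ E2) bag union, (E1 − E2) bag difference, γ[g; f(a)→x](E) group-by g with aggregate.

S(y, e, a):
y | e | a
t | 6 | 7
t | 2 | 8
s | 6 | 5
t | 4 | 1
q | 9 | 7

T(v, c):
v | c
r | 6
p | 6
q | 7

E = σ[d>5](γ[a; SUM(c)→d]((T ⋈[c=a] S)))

Subexpression sizes:
  T → 3
  S → 5
  (T ⋈[c=a] S) → 2
  γ[a; SUM(c)→d]((T ⋈[c=a] S)) → 1
  σ[d>5](γ[a; SUM(c)→d]((T ⋈[c=a] S))) → 1

|E| = 1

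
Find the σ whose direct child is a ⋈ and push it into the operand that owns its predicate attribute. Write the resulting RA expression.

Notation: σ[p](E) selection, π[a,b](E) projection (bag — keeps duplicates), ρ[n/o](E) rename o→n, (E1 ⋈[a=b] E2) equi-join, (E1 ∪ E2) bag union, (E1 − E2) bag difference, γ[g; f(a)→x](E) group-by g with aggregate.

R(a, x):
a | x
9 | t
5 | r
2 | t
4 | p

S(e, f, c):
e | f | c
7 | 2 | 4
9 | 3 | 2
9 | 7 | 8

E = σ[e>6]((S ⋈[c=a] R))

σ filters on e, owned by the left side.
E' = (σ[e>6](S) ⋈[c=a] R)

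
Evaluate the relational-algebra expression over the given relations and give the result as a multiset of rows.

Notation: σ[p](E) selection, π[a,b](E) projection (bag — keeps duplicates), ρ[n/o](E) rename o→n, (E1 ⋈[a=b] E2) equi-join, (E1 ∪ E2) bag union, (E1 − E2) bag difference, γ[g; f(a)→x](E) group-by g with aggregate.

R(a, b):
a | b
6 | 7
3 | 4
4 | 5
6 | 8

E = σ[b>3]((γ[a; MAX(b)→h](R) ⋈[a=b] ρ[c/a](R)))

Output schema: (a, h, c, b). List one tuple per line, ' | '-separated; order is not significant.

Per-node cardinality:
  R → 4
  γ[a; MAX(b)→h](R) → 3
  R → 4
  ρ[c/a](R) → 4
  (γ[a; MAX(b)→h](R) ⋈[a=b] ρ[c/a](R)) → 1
  σ[b>3]((γ[a; MAX(b)→h](R) ⋈[a=b] ρ[c/a](R))) → 1

== RESULT ==
a | h | c | b
4 | 5 | 3 | 4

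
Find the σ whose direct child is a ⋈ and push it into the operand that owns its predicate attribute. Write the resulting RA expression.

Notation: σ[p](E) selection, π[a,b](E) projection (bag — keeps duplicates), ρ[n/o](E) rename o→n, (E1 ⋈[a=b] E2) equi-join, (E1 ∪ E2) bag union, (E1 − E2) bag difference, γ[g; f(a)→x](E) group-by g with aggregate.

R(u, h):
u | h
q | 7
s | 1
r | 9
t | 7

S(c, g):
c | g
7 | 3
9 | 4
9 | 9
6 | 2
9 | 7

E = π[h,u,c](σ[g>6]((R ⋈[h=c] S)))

σ filters on g, owned by the right side.
E' = π[h,u,c]((R ⋈[h=c] σ[g>6](S)))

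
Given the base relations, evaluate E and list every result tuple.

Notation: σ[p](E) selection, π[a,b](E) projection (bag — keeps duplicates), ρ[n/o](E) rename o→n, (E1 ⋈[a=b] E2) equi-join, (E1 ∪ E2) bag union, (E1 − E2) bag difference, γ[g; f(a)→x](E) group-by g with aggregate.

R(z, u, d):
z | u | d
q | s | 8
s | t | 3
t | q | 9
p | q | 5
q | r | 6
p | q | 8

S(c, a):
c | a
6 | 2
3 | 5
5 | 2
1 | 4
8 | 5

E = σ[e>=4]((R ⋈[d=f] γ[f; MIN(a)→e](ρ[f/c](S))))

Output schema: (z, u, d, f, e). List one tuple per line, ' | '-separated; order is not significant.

Stepwise |·|:
  R → 6
  S → 5
  ρ[f/c](S) → 5
  γ[f; MIN(a)→e](ρ[f/c](S)) → 5
  (R ⋈[d=f] γ[f; MIN(a)→e](ρ[f/c](S))) → 5
  σ[e>=4]((R ⋈[d=f] γ[f; MIN(a)→e](ρ[f/c](S)))) → 3

== RESULT ==
z | u | d | f | e
p | q | 8 | 8 | 5
q | s | 8 | 8 | 5
s | t | 3 | 3 | 5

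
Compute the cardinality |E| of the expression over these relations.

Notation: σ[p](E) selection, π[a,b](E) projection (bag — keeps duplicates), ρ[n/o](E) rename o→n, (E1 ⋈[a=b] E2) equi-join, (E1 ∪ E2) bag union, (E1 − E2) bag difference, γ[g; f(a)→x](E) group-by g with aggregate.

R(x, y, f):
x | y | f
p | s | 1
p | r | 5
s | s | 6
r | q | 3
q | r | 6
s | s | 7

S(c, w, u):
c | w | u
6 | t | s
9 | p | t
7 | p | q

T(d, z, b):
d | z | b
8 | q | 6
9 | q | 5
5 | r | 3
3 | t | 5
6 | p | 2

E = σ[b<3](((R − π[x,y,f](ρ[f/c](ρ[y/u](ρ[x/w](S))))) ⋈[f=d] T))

Row counts bottom-up:
  R → 6
  S → 3
  ρ[x/w](S) → 3
  ρ[y/u](ρ[x/w](S)) → 3
  ρ[f/c](ρ[y/u](ρ[x/w](S))) → 3
  π[x,y,f](ρ[f/c](ρ[y/u](ρ[x/w](S)))) → 3
  (R − π[x,y,f](ρ[f/c](ρ[y/u](ρ[x/w](S))))) → 6
  T → 5
  ((R − π[x,y,f](ρ[f/c](ρ[y/u](ρ[x/w](S))))) ⋈[f=d] T) → 4
  σ[b<3](((R − π[x,y,f](ρ[f/c](ρ[y/u](ρ[x/w](S))))) ⋈[f=d] T)) → 2

|E| = 2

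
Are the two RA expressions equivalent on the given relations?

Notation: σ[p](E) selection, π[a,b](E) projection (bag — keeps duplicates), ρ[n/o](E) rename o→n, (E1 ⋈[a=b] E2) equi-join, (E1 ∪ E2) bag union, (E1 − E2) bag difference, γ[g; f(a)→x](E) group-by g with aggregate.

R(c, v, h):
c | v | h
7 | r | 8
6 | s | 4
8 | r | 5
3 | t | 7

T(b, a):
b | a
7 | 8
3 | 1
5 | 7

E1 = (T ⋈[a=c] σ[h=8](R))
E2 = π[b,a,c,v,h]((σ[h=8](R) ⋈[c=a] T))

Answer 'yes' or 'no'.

E1 row counts bottom-up:
  T → 3
  R → 4
  σ[h=8](R) → 1
  (T ⋈[a=c] σ[h=8](R)) → 1
E2 row counts bottom-up:
  R → 4
  σ[h=8](R) → 1
  T → 3
  (σ[h=8](R) ⋈[c=a] T) → 1
  π[b,a,c,v,h]((σ[h=8](R) ⋈[c=a] T)) → 1

E1 and E2 produce the same multiset:
b | a | c | v | h
5 | 7 | 7 | r | 8

yes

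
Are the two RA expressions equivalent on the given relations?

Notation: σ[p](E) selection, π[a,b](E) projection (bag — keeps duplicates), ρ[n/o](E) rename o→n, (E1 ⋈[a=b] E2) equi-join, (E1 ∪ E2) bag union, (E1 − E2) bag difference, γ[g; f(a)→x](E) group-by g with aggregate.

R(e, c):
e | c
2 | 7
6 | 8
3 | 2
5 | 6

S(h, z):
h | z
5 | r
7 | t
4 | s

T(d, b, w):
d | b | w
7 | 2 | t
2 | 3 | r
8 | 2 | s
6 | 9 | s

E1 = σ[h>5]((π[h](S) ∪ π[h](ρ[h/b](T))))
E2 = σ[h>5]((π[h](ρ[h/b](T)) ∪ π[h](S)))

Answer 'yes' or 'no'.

E1 row counts bottom-up:
  S → 3
  π[h](S) → 3
  T → 4
  ρ[h/b](T) → 4
  π[h](ρ[h/b](T)) → 4
  (π[h](S) ∪ π[h](ρ[h/b](T))) → 7
  σ[h>5]((π[h](S) ∪ π[h](ρ[h/b](T)))) → 2
E2 row counts bottom-up:
  T → 4
  ρ[h/b](T) → 4
  π[h](ρ[h/b](T)) → 4
  S → 3
  π[h](S) → 3
  (π[h](ρ[h/b](T)) ∪ π[h](S)) → 7
  σ[h>5]((π[h](ρ[h/b](T)) ∪ π[h](S))) → 2

E1 and E2 produce the same multiset:
h
7
9

yes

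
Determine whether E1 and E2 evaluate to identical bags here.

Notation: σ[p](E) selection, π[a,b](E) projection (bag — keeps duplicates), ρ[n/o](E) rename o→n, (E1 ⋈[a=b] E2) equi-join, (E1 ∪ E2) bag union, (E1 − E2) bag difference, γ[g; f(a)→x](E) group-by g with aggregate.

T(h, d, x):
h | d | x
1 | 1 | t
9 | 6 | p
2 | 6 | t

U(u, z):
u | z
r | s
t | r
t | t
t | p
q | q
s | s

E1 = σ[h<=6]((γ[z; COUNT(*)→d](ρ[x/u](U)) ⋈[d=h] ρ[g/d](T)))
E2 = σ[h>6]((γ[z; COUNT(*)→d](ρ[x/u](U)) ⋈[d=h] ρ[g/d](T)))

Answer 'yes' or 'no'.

E1 stepwise |·|:
  U → 6
  ρ[x/u](U) → 6
  γ[z; COUNT(*)→d](ρ[x/u](U)) → 5
  T → 3
  ρ[g/d](T) → 3
  (γ[z; COUNT(*)→d](ρ[x/u](U)) ⋈[d=h] ρ[g/d](T)) → 5
  σ[h<=6]((γ[z; COUNT(*)→d](ρ[x/u](U)) ⋈[d=h] ρ[g/d](T))) → 5
E2 stepwise |·|:
  U → 6
  ρ[x/u](U) → 6
  γ[z; COUNT(*)→d](ρ[x/u](U)) → 5
  T → 3
  ρ[g/d](T) → 3
  (γ[z; COUNT(*)→d](ρ[x/u](U)) ⋈[d=h] ρ[g/d](T)) → 5
  σ[h>6]((γ[z; COUNT(*)→d](ρ[x/u](U)) ⋈[d=h] ρ[g/d](T))) → 0

E1 result:
z | d | h | g | x
p | 1 | 1 | 1 | t
q | 1 | 1 | 1 | t
r | 1 | 1 | 1 | t
s | 2 | 2 | 6 | t
t | 1 | 1 | 1 | t
E2 result:
z | d | h | g | x
(0 rows)
Witness: ('p', 1, 1, 1, 't') appears 1× in E1 but 0× in E2.

no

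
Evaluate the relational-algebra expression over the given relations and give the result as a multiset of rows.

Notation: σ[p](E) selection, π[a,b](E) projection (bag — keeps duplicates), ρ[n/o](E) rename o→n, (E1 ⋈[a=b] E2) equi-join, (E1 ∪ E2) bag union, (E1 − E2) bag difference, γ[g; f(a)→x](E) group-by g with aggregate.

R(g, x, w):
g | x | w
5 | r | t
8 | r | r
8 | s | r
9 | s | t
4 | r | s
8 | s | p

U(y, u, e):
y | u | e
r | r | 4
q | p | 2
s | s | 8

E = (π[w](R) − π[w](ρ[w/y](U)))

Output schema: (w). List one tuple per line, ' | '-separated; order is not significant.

Per-node cardinality:
  R → 6
  π[w](R) → 6
  U → 3
  ρ[w/y](U) → 3
  π[w](ρ[w/y](U)) → 3
  (π[w](R) − π[w](ρ[w/y](U))) → 4

== RESULT ==
w
p
r
t
t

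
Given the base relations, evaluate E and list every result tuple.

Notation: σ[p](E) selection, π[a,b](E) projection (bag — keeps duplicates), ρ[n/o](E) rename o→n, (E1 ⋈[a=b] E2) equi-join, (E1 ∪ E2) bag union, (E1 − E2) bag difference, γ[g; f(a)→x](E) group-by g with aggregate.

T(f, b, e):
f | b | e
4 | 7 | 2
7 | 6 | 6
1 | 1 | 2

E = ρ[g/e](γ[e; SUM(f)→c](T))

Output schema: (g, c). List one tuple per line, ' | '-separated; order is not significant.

Row counts bottom-up:
  T → 3
  γ[e; SUM(f)→c](T) → 2
  ρ[g/e](γ[e; SUM(f)→c](T)) → 2

== RESULT ==
g | c
2 | 5
6 | 7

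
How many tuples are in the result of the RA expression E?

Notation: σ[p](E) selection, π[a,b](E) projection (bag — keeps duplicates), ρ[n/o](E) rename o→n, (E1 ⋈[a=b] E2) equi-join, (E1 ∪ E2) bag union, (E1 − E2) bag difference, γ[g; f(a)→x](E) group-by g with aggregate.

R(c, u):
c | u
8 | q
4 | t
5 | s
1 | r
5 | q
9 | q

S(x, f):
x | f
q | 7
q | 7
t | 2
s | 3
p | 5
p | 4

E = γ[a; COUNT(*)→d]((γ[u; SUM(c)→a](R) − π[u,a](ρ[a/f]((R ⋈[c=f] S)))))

Row counts bottom-up:
  R → 6
  γ[u; SUM(c)→a](R) → 4
  R → 6
  S → 6
  (R ⋈[c=f] S) → 3
  ρ[a/f]((R ⋈[c=f] S)) → 3
  π[u,a](ρ[a/f]((R ⋈[c=f] S))) → 3
  (γ[u; SUM(c)→a](R) − π[u,a](ρ[a/f]((R ⋈[c=f] S)))) → 2
  γ[a; COUNT(*)→d]((γ[u; SUM(c)→a](R) − π[u,a](ρ[a/f]((R ⋈[c=f] S))))) → 2

|E| = 2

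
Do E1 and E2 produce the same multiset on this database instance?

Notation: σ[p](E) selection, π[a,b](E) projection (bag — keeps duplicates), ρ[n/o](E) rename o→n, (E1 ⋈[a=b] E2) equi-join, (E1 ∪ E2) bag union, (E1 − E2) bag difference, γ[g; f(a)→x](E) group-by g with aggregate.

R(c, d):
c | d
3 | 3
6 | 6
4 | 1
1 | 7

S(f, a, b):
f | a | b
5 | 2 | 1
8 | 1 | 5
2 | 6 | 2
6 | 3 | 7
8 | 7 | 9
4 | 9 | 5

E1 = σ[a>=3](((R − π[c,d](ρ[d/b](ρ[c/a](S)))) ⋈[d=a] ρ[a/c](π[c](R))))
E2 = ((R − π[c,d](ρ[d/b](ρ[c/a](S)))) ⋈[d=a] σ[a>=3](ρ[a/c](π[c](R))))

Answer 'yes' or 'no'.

E1 subexpression sizes:
  R → 4
  S → 6
  ρ[c/a](S) → 6
  ρ[d/b](ρ[c/a](S)) → 6
  π[c,d](ρ[d/b](ρ[c/a](S))) → 6
  (R − π[c,d](ρ[d/b](ρ[c/a](S)))) → 4
  R → 4
  π[c](R) → 4
  ρ[a/c](π[c](R)) → 4
  ((R − π[c,d](ρ[d/b](ρ[c/a](S)))) ⋈[d=a] ρ[a/c](π[c](R))) → 3
  σ[a>=3](((R − π[c,d](ρ[d/b](ρ[c/a](S)))) ⋈[d=a] ρ[a/c](π[c](R)))) → 2
E2 subexpression sizes:
  R → 4
  S → 6
  ρ[c/a](S) → 6
  ρ[d/b](ρ[c/a](S)) → 6
  π[c,d](ρ[d/b](ρ[c/a](S))) → 6
  (R − π[c,d](ρ[d/b](ρ[c/a](S)))) → 4
  R → 4
  π[c](R) → 4
  ρ[a/c](π[c](R)) → 4
  σ[a>=3](ρ[a/c](π[c](R))) → 3
  ((R − π[c,d](ρ[d/b](ρ[c/a](S)))) ⋈[d=a] σ[a>=3](ρ[a/c](π[c](R)))) → 2

E1 and E2 produce the same multiset:
c | d | a
3 | 3 | 3
6 | 6 | 6

yes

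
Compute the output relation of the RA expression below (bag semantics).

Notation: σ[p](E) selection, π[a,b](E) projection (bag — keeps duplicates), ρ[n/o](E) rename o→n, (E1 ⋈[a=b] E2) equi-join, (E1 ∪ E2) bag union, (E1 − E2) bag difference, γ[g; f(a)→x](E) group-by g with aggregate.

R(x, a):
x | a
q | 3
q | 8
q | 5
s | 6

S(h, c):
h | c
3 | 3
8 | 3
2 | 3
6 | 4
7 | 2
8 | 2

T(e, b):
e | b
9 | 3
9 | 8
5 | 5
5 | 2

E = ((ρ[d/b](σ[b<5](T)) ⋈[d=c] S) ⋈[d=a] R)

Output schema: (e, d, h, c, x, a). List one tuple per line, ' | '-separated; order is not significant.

Row counts bottom-up:
  T → 4
  σ[b<5](T) → 2
  ρ[d/b](σ[b<5](T)) → 2
  S → 6
  (ρ[d/b](σ[b<5](T)) ⋈[d=c] S) → 5
  R → 4
  ((ρ[d/b](σ[b<5](T)) ⋈[d=c] S) ⋈[d=a] R) → 3

== RESULT ==
e | d | h | c | x | a
9 | 3 | 2 | 3 | q | 3
9 | 3 | 3 | 3 | q | 3
9 | 3 | 8 | 3 | q | 3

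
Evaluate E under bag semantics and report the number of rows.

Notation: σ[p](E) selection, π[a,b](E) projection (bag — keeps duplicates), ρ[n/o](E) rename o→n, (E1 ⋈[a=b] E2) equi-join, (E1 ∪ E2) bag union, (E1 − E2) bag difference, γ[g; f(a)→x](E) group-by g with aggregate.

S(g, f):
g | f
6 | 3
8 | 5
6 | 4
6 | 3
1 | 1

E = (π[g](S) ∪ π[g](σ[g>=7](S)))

Row counts bottom-up:
  S → 5
  π[g](S) → 5
  S → 5
  σ[g>=7](S) → 1
  π[g](σ[g>=7](S)) → 1
  (π[g](S) ∪ π[g](σ[g>=7](S))) → 6

|E| = 6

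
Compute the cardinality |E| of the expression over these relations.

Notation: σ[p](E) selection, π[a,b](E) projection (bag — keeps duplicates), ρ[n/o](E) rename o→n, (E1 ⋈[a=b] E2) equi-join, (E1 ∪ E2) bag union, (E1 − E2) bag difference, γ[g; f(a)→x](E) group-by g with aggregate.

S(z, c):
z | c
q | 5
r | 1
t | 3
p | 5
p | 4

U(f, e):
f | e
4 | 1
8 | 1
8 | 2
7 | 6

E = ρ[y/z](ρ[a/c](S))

Per-node cardinality:
  S → 5
  ρ[a/c](S) → 5
  ρ[y/z](ρ[a/c](S)) → 5

|E| = 5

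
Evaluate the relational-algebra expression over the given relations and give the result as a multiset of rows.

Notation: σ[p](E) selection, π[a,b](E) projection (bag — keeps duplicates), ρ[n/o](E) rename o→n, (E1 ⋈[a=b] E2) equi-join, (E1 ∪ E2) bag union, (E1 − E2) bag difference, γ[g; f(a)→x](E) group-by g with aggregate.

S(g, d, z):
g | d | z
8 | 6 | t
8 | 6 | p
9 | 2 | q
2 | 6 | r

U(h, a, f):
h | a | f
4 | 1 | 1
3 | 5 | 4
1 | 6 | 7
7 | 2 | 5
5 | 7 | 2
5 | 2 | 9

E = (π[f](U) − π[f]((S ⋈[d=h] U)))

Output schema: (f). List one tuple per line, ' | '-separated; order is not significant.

Subexpression sizes:
  U → 6
  π[f](U) → 6
  S → 4
  U → 6
  (S ⋈[d=h] U) → 0
  π[f]((S ⋈[d=h] U)) → 0
  (π[f](U) − π[f]((S ⋈[d=h] U))) → 6

== RESULT ==
f
1
2
4
5
7
9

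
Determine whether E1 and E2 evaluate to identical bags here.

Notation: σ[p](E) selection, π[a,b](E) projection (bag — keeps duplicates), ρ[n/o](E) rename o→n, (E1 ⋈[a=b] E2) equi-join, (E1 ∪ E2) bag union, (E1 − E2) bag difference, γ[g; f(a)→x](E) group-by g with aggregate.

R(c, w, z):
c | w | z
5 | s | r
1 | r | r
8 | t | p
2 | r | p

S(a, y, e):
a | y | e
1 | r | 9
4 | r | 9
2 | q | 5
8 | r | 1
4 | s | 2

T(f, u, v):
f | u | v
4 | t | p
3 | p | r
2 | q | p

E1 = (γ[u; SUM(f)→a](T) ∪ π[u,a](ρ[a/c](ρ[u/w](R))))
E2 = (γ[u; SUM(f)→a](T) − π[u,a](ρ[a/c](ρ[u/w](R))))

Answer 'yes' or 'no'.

E1 stepwise |·|:
  T → 3
  γ[u; SUM(f)→a](T) → 3
  R → 4
  ρ[u/w](R) → 4
  ρ[a/c](ρ[u/w](R)) → 4
  π[u,a](ρ[a/c](ρ[u/w](R))) → 4
  (γ[u; SUM(f)→a](T) ∪ π[u,a](ρ[a/c](ρ[u/w](R)))) → 7
E2 stepwise |·|:
  T → 3
  γ[u; SUM(f)→a](T) → 3
  R → 4
  ρ[u/w](R) → 4
  ρ[a/c](ρ[u/w](R)) → 4
  π[u,a](ρ[a/c](ρ[u/w](R))) → 4
  (γ[u; SUM(f)→a](T) − π[u,a](ρ[a/c](ρ[u/w](R)))) → 3

E1 result:
u | a
p | 3
q | 2
r | 1
r | 2
s | 5
t | 4
t | 8
E2 result:
u | a
p | 3
q | 2
t | 4
Witness: ('r', 1) appears 1× in E1 but 0× in E2.

no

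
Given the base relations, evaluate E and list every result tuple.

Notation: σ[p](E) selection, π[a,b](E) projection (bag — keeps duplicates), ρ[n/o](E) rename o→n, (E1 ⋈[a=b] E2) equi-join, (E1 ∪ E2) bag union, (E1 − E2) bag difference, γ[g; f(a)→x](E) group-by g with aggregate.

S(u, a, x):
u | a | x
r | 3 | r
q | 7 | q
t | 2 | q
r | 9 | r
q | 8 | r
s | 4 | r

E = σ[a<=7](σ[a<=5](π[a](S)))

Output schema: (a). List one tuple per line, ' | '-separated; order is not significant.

Per-node cardinality:
  S → 6
  π[a](S) → 6
  σ[a<=5](π[a](S)) → 3
  σ[a<=7](σ[a<=5](π[a](S))) → 3

== RESULT ==
a
2
3
4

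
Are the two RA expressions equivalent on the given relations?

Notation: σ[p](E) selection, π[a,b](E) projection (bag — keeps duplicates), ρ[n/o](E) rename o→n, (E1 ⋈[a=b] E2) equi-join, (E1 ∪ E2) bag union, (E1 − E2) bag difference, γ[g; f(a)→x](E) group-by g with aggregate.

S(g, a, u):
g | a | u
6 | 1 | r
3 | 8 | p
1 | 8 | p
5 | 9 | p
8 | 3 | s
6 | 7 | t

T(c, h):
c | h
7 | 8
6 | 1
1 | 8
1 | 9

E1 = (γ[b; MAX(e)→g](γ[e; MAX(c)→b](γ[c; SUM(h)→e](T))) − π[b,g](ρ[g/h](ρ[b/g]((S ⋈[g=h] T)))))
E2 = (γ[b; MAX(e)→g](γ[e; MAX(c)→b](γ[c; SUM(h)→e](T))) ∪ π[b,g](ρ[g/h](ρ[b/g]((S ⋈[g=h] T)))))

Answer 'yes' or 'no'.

E1 subexpression sizes:
  T → 4
  γ[c; SUM(h)→e](T) → 3
  γ[e; MAX(c)→b](γ[c; SUM(h)→e](T)) → 3
  γ[b; MAX(e)→g](γ[e; MAX(c)→b](γ[c; SUM(h)→e](T))) → 3
  S → 6
  T → 4
  (S ⋈[g=h] T) → 3
  ρ[b/g]((S ⋈[g=h] T)) → 3
  ρ[g/h](ρ[b/g]((S ⋈[g=h] T))) → 3
  π[b,g](ρ[g/h](ρ[b/g]((S ⋈[g=h] T)))) → 3
  (γ[b; MAX(e)→g](γ[e; MAX(c)→b](γ[c; SUM(h)→e](T))) − π[b,g](ρ[g/h](ρ[b/g]((S ⋈[g=h] T))))) → 3
E2 subexpression sizes:
  T → 4
  γ[c; SUM(h)→e](T) → 3
  γ[e; MAX(c)→b](γ[c; SUM(h)→e](T)) → 3
  γ[b; MAX(e)→g](γ[e; MAX(c)→b](γ[c; SUM(h)→e](T))) → 3
  S → 6
  T → 4
  (S ⋈[g=h] T) → 3
  ρ[b/g]((S ⋈[g=h] T)) → 3
  ρ[g/h](ρ[b/g]((S ⋈[g=h] T))) → 3
  π[b,g](ρ[g/h](ρ[b/g]((S ⋈[g=h] T)))) → 3
  (γ[b; MAX(e)→g](γ[e; MAX(c)→b](γ[c; SUM(h)→e](T))) ∪ π[b,g](ρ[g/h](ρ[b/g]((S ⋈[g=h] T))))) → 6

E1 result:
b | g
1 | 17
6 | 1
7 | 8
E2 result:
b | g
1 | 1
1 | 17
6 | 1
7 | 8
8 | 8
8 | 8
Witness: (8, 8) appears 0× in E1 but 2× in E2.

no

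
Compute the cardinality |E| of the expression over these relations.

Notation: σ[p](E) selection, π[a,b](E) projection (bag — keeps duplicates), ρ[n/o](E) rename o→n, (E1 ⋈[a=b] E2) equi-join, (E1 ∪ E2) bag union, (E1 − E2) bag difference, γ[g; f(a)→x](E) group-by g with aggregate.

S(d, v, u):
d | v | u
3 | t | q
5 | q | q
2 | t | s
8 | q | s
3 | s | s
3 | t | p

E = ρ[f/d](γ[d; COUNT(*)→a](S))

Per-node cardinality:
  S → 6
  γ[d; COUNT(*)→a](S) → 4
  ρ[f/d](γ[d; COUNT(*)→a](S)) → 4

|E| = 4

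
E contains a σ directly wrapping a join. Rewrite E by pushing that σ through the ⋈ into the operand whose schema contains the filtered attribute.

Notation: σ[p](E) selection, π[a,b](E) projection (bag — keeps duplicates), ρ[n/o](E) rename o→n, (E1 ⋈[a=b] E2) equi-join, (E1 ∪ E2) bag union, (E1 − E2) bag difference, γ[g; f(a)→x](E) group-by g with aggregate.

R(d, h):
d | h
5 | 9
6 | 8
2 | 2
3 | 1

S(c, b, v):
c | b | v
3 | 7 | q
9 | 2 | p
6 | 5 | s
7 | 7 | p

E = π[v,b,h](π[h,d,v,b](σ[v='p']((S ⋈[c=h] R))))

σ filters on v, owned by the left side.
E' = π[v,b,h](π[h,d,v,b]((σ[v='p'](S) ⋈[c=h] R)))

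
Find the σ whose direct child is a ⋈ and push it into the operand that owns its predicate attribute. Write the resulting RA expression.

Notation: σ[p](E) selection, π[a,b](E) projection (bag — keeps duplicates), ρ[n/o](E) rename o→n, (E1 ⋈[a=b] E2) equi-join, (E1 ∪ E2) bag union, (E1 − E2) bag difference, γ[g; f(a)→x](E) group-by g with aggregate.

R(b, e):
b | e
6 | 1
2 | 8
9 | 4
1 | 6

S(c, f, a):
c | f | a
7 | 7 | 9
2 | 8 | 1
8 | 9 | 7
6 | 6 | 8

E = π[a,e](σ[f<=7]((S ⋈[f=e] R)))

σ filters on f, owned by the left side.
E' = π[a,e]((σ[f<=7](S) ⋈[f=e] R))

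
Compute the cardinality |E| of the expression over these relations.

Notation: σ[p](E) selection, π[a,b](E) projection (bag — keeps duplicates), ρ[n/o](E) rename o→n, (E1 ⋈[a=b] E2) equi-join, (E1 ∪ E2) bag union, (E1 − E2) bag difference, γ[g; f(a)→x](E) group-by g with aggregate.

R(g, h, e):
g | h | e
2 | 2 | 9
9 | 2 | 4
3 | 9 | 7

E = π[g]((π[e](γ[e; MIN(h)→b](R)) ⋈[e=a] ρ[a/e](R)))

Row counts bottom-up:
  R → 3
  γ[e; MIN(h)→b](R) → 3
  π[e](γ[e; MIN(h)→b](R)) → 3
  R → 3
  ρ[a/e](R) → 3
  (π[e](γ[e; MIN(h)→b](R)) ⋈[e=a] ρ[a/e](R)) → 3
  π[g]((π[e](γ[e; MIN(h)→b](R)) ⋈[e=a] ρ[a/e](R))) → 3

|E| = 3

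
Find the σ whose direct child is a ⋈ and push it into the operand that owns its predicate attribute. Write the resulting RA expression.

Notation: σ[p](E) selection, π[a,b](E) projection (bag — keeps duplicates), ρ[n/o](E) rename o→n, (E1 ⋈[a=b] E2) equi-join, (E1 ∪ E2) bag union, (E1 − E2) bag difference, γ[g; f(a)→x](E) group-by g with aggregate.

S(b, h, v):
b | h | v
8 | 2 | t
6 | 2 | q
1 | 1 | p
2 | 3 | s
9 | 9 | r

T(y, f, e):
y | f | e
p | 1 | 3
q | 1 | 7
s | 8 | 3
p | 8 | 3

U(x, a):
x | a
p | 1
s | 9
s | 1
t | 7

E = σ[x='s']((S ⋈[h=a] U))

σ filters on x, owned by the right side.
E' = (S ⋈[h=a] σ[x='s'](U))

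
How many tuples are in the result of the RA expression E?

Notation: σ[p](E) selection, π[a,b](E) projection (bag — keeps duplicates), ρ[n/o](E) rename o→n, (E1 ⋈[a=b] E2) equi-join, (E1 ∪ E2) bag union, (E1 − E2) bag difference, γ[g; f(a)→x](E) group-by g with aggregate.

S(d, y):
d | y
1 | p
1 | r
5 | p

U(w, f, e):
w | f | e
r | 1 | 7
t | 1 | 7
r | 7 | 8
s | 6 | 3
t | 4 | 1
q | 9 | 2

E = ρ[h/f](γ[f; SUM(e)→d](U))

Per-node cardinality:
  U → 6
  γ[f; SUM(e)→d](U) → 5
  ρ[h/f](γ[f; SUM(e)→d](U)) → 5

|E| = 5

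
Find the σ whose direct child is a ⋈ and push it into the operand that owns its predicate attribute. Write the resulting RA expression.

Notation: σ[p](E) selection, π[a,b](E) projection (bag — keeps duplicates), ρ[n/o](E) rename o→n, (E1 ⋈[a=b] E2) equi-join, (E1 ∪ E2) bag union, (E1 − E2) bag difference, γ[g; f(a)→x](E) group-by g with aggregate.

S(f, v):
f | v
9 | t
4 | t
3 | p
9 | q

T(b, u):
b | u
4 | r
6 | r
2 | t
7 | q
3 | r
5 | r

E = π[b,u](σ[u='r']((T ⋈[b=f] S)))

σ filters on u, owned by the left side.
E' = π[b,u]((σ[u='r'](T) ⋈[b=f] S))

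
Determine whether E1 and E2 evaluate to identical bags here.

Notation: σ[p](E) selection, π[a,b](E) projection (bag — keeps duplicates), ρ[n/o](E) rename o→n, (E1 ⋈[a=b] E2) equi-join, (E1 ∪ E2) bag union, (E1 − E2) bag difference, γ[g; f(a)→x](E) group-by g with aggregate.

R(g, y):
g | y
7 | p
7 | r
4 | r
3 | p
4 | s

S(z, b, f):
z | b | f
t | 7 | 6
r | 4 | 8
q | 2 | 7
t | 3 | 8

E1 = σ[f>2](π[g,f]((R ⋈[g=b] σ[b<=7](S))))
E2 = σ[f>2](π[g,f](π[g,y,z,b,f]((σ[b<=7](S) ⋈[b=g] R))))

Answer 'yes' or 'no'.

E1 row counts bottom-up:
  R → 5
  S → 4
  σ[b<=7](S) → 4
  (R ⋈[g=b] σ[b<=7](S)) → 5
  π[g,f]((R ⋈[g=b] σ[b<=7](S))) → 5
  σ[f>2](π[g,f]((R ⋈[g=b] σ[b<=7](S)))) → 5
E2 row counts bottom-up:
  S → 4
  σ[b<=7](S) → 4
  R → 5
  (σ[b<=7](S) ⋈[b=g] R) → 5
  π[g,y,z,b,f]((σ[b<=7](S) ⋈[b=g] R)) → 5
  π[g,f](π[g,y,z,b,f]((σ[b<=7](S) ⋈[b=g] R))) → 5
  σ[f>2](π[g,f](π[g,y,z,b,f]((σ[b<=7](S) ⋈[b=g] R)))) → 5

E1 and E2 produce the same multiset:
g | f
3 | 8
4 | 8
4 | 8
7 | 6
7 | 6

yes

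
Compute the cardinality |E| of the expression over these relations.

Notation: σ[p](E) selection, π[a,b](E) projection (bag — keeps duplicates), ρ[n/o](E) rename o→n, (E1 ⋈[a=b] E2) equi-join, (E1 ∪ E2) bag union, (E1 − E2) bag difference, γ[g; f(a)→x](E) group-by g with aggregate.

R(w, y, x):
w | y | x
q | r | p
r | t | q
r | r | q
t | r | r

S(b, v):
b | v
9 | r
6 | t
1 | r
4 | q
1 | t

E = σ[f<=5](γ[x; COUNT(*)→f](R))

Subexpression sizes:
  R → 4
  γ[x; COUNT(*)→f](R) → 3
  σ[f<=5](γ[x; COUNT(*)→f](R)) → 3

|E| = 3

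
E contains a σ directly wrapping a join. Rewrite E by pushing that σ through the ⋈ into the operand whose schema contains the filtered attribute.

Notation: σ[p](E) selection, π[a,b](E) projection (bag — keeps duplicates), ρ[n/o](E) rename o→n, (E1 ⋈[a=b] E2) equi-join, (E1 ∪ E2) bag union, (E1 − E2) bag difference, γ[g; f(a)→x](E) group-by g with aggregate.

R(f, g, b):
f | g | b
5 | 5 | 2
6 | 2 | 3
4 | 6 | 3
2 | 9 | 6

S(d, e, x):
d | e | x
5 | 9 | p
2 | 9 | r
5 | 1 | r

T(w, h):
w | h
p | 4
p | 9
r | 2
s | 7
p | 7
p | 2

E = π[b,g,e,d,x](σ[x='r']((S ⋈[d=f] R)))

σ filters on x, owned by the left side.
E' = π[b,g,e,d,x]((σ[x='r'](S) ⋈[d=f] R))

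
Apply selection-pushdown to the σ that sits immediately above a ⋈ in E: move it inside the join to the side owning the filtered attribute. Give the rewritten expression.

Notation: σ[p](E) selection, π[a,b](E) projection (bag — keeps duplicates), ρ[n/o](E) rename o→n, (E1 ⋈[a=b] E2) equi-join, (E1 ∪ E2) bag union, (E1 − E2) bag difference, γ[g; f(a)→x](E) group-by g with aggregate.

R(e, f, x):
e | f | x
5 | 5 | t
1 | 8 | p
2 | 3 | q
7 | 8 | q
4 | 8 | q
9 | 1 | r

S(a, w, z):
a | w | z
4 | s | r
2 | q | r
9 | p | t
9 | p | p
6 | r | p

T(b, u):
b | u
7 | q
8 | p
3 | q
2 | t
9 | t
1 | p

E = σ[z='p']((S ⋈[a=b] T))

σ filters on z, owned by the left side.
E' = (σ[z='p'](S) ⋈[a=b] T)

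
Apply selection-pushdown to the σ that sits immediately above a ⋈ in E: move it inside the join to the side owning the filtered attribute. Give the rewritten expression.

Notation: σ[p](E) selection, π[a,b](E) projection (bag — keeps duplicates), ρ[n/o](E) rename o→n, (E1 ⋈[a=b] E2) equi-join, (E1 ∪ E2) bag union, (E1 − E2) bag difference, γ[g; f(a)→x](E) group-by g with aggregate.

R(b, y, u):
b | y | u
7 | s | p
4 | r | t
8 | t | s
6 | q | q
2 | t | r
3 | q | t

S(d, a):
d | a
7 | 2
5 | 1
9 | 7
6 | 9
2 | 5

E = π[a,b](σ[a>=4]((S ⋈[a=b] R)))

σ filters on a, owned by the left side.
E' = π[a,b]((σ[a>=4](S) ⋈[a=b] R))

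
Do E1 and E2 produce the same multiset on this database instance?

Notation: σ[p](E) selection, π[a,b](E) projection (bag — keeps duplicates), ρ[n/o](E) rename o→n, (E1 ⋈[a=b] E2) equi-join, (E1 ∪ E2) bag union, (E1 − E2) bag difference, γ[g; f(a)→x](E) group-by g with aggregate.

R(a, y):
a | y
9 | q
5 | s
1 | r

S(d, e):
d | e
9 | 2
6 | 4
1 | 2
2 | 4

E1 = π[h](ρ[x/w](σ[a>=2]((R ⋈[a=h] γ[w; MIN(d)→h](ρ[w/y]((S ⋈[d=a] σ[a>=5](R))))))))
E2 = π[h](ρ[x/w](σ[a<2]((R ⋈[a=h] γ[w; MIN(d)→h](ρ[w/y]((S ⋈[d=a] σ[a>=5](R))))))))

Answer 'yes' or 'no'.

E1 per-node cardinality:
  R → 3
  S → 4
  R → 3
  σ[a>=5](R) → 2
  (S ⋈[d=a] σ[a>=5](R)) → 1
  ρ[w/y]((S ⋈[d=a] σ[a>=5](R))) → 1
  γ[w; MIN(d)→h](ρ[w/y]((S ⋈[d=a] σ[a>=5](R)))) → 1
  (R ⋈[a=h] γ[w; MIN(d)→h](ρ[w/y]((S ⋈[d=a] σ[a>=5](R))))) → 1
  σ[a>=2]((R ⋈[a=h] γ[w; MIN(d)→h](ρ[w/y]((S ⋈[d=a] σ[a>=5](R)))))) → 1
  ρ[x/w](σ[a>=2]((R ⋈[a=h] γ[w; MIN(d)→h](ρ[w/y]((S ⋈[d=a] σ[a>=5](R))))))) → 1
  π[h](ρ[x/w](σ[a>=2]((R ⋈[a=h] γ[w; MIN(d)→h](ρ[w/y]((S ⋈[d=a] σ[a>=5](R)))))))) → 1
E2 per-node cardinality:
  R → 3
  S → 4
  R → 3
  σ[a>=5](R) → 2
  (S ⋈[d=a] σ[a>=5](R)) → 1
  ρ[w/y]((S ⋈[d=a] σ[a>=5](R))) → 1
  γ[w; MIN(d)→h](ρ[w/y]((S ⋈[d=a] σ[a>=5](R)))) → 1
  (R ⋈[a=h] γ[w; MIN(d)→h](ρ[w/y]((S ⋈[d=a] σ[a>=5](R))))) → 1
  σ[a<2]((R ⋈[a=h] γ[w; MIN(d)→h](ρ[w/y]((S ⋈[d=a] σ[a>=5](R)))))) → 0
  ρ[x/w](σ[a<2]((R ⋈[a=h] γ[w; MIN(d)→h](ρ[w/y]((S ⋈[d=a] σ[a>=5](R))))))) → 0
  π[h](ρ[x/w](σ[a<2]((R ⋈[a=h] γ[w; MIN(d)→h](ρ[w/y]((S ⋈[d=a] σ[a>=5](R)))))))) → 0

E1 result:
h
9
E2 result:
h
(0 rows)
Witness: (9,) appears 1× in E1 but 0× in E2.

no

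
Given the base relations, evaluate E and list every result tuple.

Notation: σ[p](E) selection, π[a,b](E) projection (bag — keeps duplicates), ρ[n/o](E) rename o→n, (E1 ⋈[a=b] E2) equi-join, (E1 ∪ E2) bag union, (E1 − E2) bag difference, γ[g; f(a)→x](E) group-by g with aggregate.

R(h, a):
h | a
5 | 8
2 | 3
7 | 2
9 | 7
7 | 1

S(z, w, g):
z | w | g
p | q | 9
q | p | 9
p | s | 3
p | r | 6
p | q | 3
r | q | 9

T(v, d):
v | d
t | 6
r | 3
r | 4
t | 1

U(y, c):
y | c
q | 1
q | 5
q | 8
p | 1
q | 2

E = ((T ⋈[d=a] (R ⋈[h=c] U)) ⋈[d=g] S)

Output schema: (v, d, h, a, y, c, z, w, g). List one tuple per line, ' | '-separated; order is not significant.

Subexpression sizes:
  T → 4
  R → 5
  U → 5
  (R ⋈[h=c] U) → 2
  (T ⋈[d=a] (R ⋈[h=c] U)) → 1
  S → 6
  ((T ⋈[d=a] (R ⋈[h=c] U)) ⋈[d=g] S) → 2

== RESULT ==
v | d | h | a | y | c | z | w | g
r | 3 | 2 | 3 | q | 2 | p | q | 3
r | 3 | 2 | 3 | q | 2 | p | s | 3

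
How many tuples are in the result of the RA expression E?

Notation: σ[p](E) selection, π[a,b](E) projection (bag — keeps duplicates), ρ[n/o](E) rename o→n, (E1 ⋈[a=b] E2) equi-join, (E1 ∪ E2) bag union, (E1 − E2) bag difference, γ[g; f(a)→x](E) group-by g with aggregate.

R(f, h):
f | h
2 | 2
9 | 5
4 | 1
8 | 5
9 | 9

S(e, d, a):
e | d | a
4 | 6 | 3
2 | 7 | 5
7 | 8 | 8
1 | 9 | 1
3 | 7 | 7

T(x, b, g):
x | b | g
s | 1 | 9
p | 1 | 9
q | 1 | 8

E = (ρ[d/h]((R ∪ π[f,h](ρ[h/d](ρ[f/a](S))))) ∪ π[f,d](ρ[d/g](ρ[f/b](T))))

Subexpression sizes:
  R → 5
  S → 5
  ρ[f/a](S) → 5
  ρ[h/d](ρ[f/a](S)) → 5
  π[f,h](ρ[h/d](ρ[f/a](S))) → 5
  (R ∪ π[f,h](ρ[h/d](ρ[f/a](S)))) → 10
  ρ[d/h]((R ∪ π[f,h](ρ[h/d](ρ[f/a](S))))) → 10
  T → 3
  ρ[f/b](T) → 3
  ρ[d/g](ρ[f/b](T)) → 3
  π[f,d](ρ[d/g](ρ[f/b](T))) → 3
  (ρ[d/h]((R ∪ π[f,h](ρ[h/d](ρ[f/a](S))))) ∪ π[f,d](ρ[d/g](ρ[f/b](T)))) → 13

|E| = 13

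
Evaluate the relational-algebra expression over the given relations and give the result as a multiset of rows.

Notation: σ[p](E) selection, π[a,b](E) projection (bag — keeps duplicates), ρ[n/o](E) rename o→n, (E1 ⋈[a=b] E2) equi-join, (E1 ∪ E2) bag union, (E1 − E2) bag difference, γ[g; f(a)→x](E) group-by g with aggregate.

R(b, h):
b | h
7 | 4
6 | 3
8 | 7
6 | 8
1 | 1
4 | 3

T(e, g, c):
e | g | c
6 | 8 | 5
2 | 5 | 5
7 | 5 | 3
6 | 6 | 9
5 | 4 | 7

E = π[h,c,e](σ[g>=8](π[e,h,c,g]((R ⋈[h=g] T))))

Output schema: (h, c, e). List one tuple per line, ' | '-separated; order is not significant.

Row counts bottom-up:
  R → 6
  T → 5
  (R ⋈[h=g] T) → 2
  π[e,h,c,g]((R ⋈[h=g] T)) → 2
  σ[g>=8](π[e,h,c,g]((R ⋈[h=g] T))) → 1
  π[h,c,e](σ[g>=8](π[e,h,c,g]((R ⋈[h=g] T)))) → 1

== RESULT ==
h | c | e
8 | 5 | 6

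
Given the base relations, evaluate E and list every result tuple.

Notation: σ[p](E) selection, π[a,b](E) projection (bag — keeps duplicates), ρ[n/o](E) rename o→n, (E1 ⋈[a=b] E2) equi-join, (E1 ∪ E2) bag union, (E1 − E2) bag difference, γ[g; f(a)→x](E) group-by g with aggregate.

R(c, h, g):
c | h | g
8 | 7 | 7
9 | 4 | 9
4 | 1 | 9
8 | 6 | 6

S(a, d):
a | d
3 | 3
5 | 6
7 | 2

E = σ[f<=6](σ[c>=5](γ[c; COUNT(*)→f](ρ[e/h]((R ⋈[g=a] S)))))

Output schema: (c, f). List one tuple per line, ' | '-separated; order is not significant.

Stepwise |·|:
  R → 4
  S → 3
  (R ⋈[g=a] S) → 1
  ρ[e/h]((R ⋈[g=a] S)) → 1
  γ[c; COUNT(*)→f](ρ[e/h]((R ⋈[g=a] S))) → 1
  σ[c>=5](γ[c; COUNT(*)→f](ρ[e/h]((R ⋈[g=a] S)))) → 1
  σ[f<=6](σ[c>=5](γ[c; COUNT(*)→f](ρ[e/h]((R ⋈[g=a] S))))) → 1

== RESULT ==
c | f
8 | 1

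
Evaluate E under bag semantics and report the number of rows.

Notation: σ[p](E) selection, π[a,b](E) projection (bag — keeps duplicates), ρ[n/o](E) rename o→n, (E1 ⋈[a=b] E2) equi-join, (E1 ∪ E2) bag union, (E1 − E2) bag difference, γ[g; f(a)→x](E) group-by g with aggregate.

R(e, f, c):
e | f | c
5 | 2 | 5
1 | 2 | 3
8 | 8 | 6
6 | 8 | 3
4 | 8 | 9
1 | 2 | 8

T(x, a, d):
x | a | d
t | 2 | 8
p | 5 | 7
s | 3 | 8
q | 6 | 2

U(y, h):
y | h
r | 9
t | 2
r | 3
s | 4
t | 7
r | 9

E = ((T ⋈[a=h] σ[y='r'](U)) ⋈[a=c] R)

Stepwise |·|:
  T → 4
  U → 6
  σ[y='r'](U) → 3
  (T ⋈[a=h] σ[y='r'](U)) → 1
  R → 6
  ((T ⋈[a=h] σ[y='r'](U)) ⋈[a=c] R) → 2

|E| = 2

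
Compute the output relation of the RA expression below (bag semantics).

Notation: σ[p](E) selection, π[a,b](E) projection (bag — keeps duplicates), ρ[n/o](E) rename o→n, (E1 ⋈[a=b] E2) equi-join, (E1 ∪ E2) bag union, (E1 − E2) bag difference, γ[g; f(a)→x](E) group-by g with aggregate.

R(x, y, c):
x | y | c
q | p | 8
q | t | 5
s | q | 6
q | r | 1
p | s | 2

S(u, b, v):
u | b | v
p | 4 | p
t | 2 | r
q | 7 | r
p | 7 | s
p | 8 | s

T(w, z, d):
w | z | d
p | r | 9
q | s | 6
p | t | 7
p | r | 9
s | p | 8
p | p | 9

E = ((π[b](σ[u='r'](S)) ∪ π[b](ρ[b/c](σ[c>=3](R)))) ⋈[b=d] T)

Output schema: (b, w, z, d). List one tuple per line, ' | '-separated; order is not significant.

Subexpression sizes:
  S → 5
  σ[u='r'](S) → 0
  π[b](σ[u='r'](S)) → 0
  R → 5
  σ[c>=3](R) → 3
  ρ[b/c](σ[c>=3](R)) → 3
  π[b](ρ[b/c](σ[c>=3](R))) → 3
  (π[b](σ[u='r'](S)) ∪ π[b](ρ[b/c](σ[c>=3](R)))) → 3
  T → 6
  ((π[b](σ[u='r'](S)) ∪ π[b](ρ[b/c](σ[c>=3](R)))) ⋈[b=d] T) → 2

== RESULT ==
b | w | z | d
6 | q | s | 6
8 | s | p | 8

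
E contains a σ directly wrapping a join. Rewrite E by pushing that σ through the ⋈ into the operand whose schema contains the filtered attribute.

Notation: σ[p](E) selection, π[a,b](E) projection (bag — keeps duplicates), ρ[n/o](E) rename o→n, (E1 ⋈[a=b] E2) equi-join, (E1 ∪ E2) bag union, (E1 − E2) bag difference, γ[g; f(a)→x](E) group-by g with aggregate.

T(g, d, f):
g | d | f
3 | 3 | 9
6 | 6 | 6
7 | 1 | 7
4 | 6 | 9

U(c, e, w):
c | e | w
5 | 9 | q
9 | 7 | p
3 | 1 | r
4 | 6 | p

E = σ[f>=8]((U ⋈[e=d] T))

σ filters on f, owned by the right side.
E' = (U ⋈[e=d] σ[f>=8](T))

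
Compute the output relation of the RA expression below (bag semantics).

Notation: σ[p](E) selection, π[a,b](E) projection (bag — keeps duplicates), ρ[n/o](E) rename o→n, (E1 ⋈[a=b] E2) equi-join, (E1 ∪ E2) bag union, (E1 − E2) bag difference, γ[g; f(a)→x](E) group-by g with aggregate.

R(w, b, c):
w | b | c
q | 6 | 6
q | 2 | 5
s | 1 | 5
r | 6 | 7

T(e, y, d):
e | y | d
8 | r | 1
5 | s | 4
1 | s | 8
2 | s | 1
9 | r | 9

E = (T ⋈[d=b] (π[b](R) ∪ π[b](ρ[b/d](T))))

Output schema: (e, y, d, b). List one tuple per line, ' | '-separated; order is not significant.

Stepwise |·|:
  T → 5
  R → 4
  π[b](R) → 4
  T → 5
  ρ[b/d](T) → 5
  π[b](ρ[b/d](T)) → 5
  (π[b](R) ∪ π[b](ρ[b/d](T))) → 9
  (T ⋈[d=b] (π[b](R) ∪ π[b](ρ[b/d](T)))) → 9

== RESULT ==
e | y | d | b
1 | s | 8 | 8
2 | s | 1 | 1
2 | s | 1 | 1
2 | s | 1 | 1
5 | s | 4 | 4
8 | r | 1 | 1
8 | r | 1 | 1
8 | r | 1 | 1
9 | r | 9 | 9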